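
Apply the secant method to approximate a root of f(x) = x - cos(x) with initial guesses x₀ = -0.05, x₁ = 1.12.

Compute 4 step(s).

f(x) = x - cos(x)
x₀ = -0.05, x₁ = 1.12

Secant formula: x_{n+1} = x_n - f(x_n)(x_n - x_{n-1})/(f(x_n) - f(x_{n-1}))

Iteration 1:
  f(-0.050000) = -1.048750
  f(1.120000) = 0.684318
  x_2 = 1.120000 - 0.684318×(1.120000 - (-0.050000))/(0.684318 - (-1.048750))
       = 0.658015
Iteration 2:
  f(1.120000) = 0.684318
  f(0.658015) = -0.133193
  x_3 = 0.658015 - (-0.133193)×(0.658015 - 1.120000)/(-0.133193 - 0.684318)
       = 0.733284
Iteration 3:
  f(0.658015) = -0.133193
  f(0.733284) = -0.009697
  x_4 = 0.733284 - (-0.009697)×(0.733284 - 0.658015)/(-0.009697 - (-0.133193))
       = 0.739194
Iteration 4:
  f(0.733284) = -0.009697
  f(0.739194) = 0.000182
  x_5 = 0.739194 - 0.000182×(0.739194 - 0.733284)/(0.000182 - (-0.009697))
       = 0.739085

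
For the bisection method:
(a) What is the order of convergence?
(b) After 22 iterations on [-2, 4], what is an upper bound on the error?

(a) Bisection has linear (order 1) convergence; the error is halved each step.

(b) Error bound = (b-a)/2^n = (4 - (-2))/2^{22}
    = 6/2^{22}

(a) 1 (linear); (b) error ≤ 1.43e-06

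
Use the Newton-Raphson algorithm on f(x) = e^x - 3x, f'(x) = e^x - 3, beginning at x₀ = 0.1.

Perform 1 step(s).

f(x) = e^x - 3x
f'(x) = e^x - 3
x₀ = 0.1

Newton-Raphson formula: x_{n+1} = x_n - f(x_n)/f'(x_n)

Iteration 1:
  f(0.100000) = 0.805171
  f'(0.100000) = -1.894829
  x_1 = 0.100000 - 0.805171/(-1.894829) = 0.524931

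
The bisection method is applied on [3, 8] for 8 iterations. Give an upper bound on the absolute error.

Bisection error bound: |error| ≤ (b-a)/2^n
|error| ≤ (8 - 3)/2^8 = 5/2^8
|error| ≤ 0.0195312500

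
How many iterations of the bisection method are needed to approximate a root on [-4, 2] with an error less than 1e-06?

We need (b-a)/2^n ≤ 1e-06
(2 - (-4))/2^n ≤ 1e-06
6/2^n ≤ 1e-06
2^n ≥ 6000000
n ≥ log₂(6000000) = 22.52
n ≥ 23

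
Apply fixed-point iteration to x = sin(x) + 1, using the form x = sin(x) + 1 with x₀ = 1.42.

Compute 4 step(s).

Equation: x = sin(x) + 1
Fixed-point form: x = sin(x) + 1
x₀ = 1.42

x_1 = g(1.420000) = 1.988652
x_2 = g(1.988652) = 1.913961
x_3 = g(1.913961) = 1.941694
x_4 = g(1.941694) = 1.932002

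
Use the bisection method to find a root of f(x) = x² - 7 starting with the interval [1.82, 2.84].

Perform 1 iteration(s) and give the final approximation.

f(x) = x² - 7
Initial interval: [1.82, 2.84]

Iteration 1:
  c_1 = (1.820000 + 2.840000)/2 = 2.330000
  f(c_1) = f(2.330000) = -1.571100
  f(a) × f(c) ≥ 0, new interval: [2.330000, 2.840000]

After 1 iteration(s), the approximation is c_1 = 2.330000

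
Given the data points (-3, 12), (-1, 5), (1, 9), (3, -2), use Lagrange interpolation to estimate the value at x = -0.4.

Lagrange interpolation formula:
P(x) = Σ yᵢ × Lᵢ(x)
where Lᵢ(x) = Π_{j≠i} (x - xⱼ)/(xᵢ - xⱼ)

L_0(-0.4) = (-0.4 - (-1))/(-3 - (-1)) × (-0.4 - 1)/(-3 - 1) × (-0.4 - 3)/(-3 - 3) = -0.059500
L_1(-0.4) = (-0.4 - (-3))/(-1 - (-3)) × (-0.4 - 1)/(-1 - 1) × (-0.4 - 3)/(-1 - 3) = 0.773500
L_2(-0.4) = (-0.4 - (-3))/(1 - (-3)) × (-0.4 - (-1))/(1 - (-1)) × (-0.4 - 3)/(1 - 3) = 0.331500
L_3(-0.4) = (-0.4 - (-3))/(3 - (-3)) × (-0.4 - (-1))/(3 - (-1)) × (-0.4 - 1)/(3 - 1) = -0.045500

P(-0.4) = 12×L_0(-0.4) + 5×L_1(-0.4) + 9×L_2(-0.4) + (-2)×L_3(-0.4)
P(-0.4) = 6.228000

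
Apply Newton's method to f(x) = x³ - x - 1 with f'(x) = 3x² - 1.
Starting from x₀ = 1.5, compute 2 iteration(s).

f(x) = x³ - x - 1
f'(x) = 3x² - 1
x₀ = 1.5

Newton-Raphson formula: x_{n+1} = x_n - f(x_n)/f'(x_n)

Iteration 1:
  f(1.500000) = 0.875000
  f'(1.500000) = 5.750000
  x_1 = 1.500000 - 0.875000/5.750000 = 1.347826
Iteration 2:
  f(1.347826) = 0.100682
  f'(1.347826) = 4.449905
  x_2 = 1.347826 - 0.100682/4.449905 = 1.325200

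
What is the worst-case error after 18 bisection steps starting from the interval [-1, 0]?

Bisection error bound: |error| ≤ (b-a)/2^n
|error| ≤ (0 - (-1))/2^18 = 1/2^18
|error| ≤ 0.0000038147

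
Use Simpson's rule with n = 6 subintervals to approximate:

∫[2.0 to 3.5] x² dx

f(x) = x²
a = 2.0, b = 3.5, n = 6
h = (b - a)/n = 0.250000

Simpson's rule: (h/3)[f(x₀) + 4f(x₁) + 2f(x₂) + ... + f(xₙ)]

x_0 = 2.0000, f(x_0) = 4.000000, coefficient = 1
x_1 = 2.2500, f(x_1) = 5.062500, coefficient = 4
x_2 = 2.5000, f(x_2) = 6.250000, coefficient = 2
x_3 = 2.7500, f(x_3) = 7.562500, coefficient = 4
x_4 = 3.0000, f(x_4) = 9.000000, coefficient = 2
x_5 = 3.2500, f(x_5) = 10.562500, coefficient = 4
x_6 = 3.5000, f(x_6) = 12.250000, coefficient = 1

I ≈ (0.250000/3) × 139.500000 = 11.625000
Exact value: 11.625000
Error: 0.000000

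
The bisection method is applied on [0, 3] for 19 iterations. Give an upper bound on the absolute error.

Bisection error bound: |error| ≤ (b-a)/2^n
|error| ≤ (3 - 0)/2^19 = 3/2^19
|error| ≤ 0.0000057220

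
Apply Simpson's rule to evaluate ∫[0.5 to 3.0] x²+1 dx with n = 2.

f(x) = x²+1
a = 0.5, b = 3.0, n = 2
h = (b - a)/n = 1.250000

Simpson's rule: (h/3)[f(x₀) + 4f(x₁) + 2f(x₂) + ... + f(xₙ)]

x_0 = 0.5000, f(x_0) = 1.250000, coefficient = 1
x_1 = 1.7500, f(x_1) = 4.062500, coefficient = 4
x_2 = 3.0000, f(x_2) = 10.000000, coefficient = 1

I ≈ (1.250000/3) × 27.500000 = 11.458333
Exact value: 11.458333
Error: 0.000000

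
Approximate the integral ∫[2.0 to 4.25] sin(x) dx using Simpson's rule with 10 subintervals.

f(x) = sin(x)
a = 2.0, b = 4.25, n = 10
h = (b - a)/n = 0.225000

Simpson's rule: (h/3)[f(x₀) + 4f(x₁) + 2f(x₂) + ... + f(xₙ)]

x_0 = 2.0000, f(x_0) = 0.909297, coefficient = 1
x_1 = 2.2250, f(x_1) = 0.793533, coefficient = 4
x_2 = 2.4500, f(x_2) = 0.637765, coefficient = 2
x_3 = 2.6750, f(x_3) = 0.449846, coefficient = 4
x_4 = 2.9000, f(x_4) = 0.239249, coefficient = 2
x_5 = 3.1250, f(x_5) = 0.016592, coefficient = 4
x_6 = 3.3500, f(x_6) = -0.206902, coefficient = 2
x_7 = 3.5750, f(x_7) = -0.419966, coefficient = 4
x_8 = 3.8000, f(x_8) = -0.611858, coefficient = 2
x_9 = 4.0250, f(x_9) = -0.772905, coefficient = 4
x_10 = 4.2500, f(x_10) = -0.894989, coefficient = 1

I ≈ (0.225000/3) × 0.399214 = 0.029941
Exact value: 0.029941
Error: 0.000000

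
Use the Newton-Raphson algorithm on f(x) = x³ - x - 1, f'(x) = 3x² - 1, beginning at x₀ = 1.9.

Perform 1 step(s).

f(x) = x³ - x - 1
f'(x) = 3x² - 1
x₀ = 1.9

Newton-Raphson formula: x_{n+1} = x_n - f(x_n)/f'(x_n)

Iteration 1:
  f(1.900000) = 3.959000
  f'(1.900000) = 9.830000
  x_1 = 1.900000 - 3.959000/9.830000 = 1.497253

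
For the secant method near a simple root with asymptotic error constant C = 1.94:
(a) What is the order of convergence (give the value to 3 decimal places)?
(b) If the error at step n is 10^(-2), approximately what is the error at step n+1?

(a) Secant method has superlinear convergence with order φ = (1+√5)/2 ≈ 1.618.
    This means |e_{n+1}| ≈ C|e_n|^1.618.

(b) With |e_n| = 10^(-2) and C = 1.94:
    |e_{n+1}| ≈ 1.94 × (10^(-2))^1.618 = 1.94 × 10^(-3.24)

(a) ≈ 1.618 (golden ratio); (b) |e_{n+1}| ≈ 1.127e-03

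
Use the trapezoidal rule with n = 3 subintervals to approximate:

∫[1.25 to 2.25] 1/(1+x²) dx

f(x) = 1/(1+x²)
a = 1.25, b = 2.25, n = 3
h = (b - a)/n = 0.333333

Trapezoidal rule: (h/2)[f(x₀) + 2f(x₁) + 2f(x₂) + ... + f(xₙ)]

x_0 = 1.2500, f(x_0) = 0.390244, coefficient = 1
x_1 = 1.5833, f(x_1) = 0.285149, coefficient = 2
x_2 = 1.9167, f(x_2) = 0.213967, coefficient = 2
x_3 = 2.2500, f(x_3) = 0.164948, coefficient = 1

I ≈ (0.333333/2) × 1.553424 = 0.258904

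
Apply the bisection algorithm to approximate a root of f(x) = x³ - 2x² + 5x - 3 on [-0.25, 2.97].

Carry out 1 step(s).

f(x) = x³ - 2x² + 5x - 3
Initial interval: [-0.25, 2.97]

Iteration 1:
  c_1 = (-0.250000 + 2.970000)/2 = 1.360000
  f(c_1) = f(1.360000) = 2.616256
  f(a) × f(c) < 0, new interval: [-0.250000, 1.360000]

After 1 iteration(s), the approximation is c_1 = 1.360000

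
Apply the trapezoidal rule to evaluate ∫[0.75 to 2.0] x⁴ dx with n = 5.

f(x) = x⁴
a = 0.75, b = 2.0, n = 5
h = (b - a)/n = 0.250000

Trapezoidal rule: (h/2)[f(x₀) + 2f(x₁) + 2f(x₂) + ... + f(xₙ)]

x_0 = 0.7500, f(x_0) = 0.316406, coefficient = 1
x_1 = 1.0000, f(x_1) = 1.000000, coefficient = 2
x_2 = 1.2500, f(x_2) = 2.441406, coefficient = 2
x_3 = 1.5000, f(x_3) = 5.062500, coefficient = 2
x_4 = 1.7500, f(x_4) = 9.378906, coefficient = 2
x_5 = 2.0000, f(x_5) = 16.000000, coefficient = 1

I ≈ (0.250000/2) × 52.082031 = 6.510254
Exact value: 6.352539
Error: 0.157715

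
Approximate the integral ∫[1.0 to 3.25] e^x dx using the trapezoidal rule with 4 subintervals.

f(x) = e^x
a = 1.0, b = 3.25, n = 4
h = (b - a)/n = 0.562500

Trapezoidal rule: (h/2)[f(x₀) + 2f(x₁) + 2f(x₂) + ... + f(xₙ)]

x_0 = 1.0000, f(x_0) = 2.718282, coefficient = 1
x_1 = 1.5625, f(x_1) = 4.770733, coefficient = 2
x_2 = 2.1250, f(x_2) = 8.372897, coefficient = 2
x_3 = 2.6875, f(x_3) = 14.694893, coefficient = 2
x_4 = 3.2500, f(x_4) = 25.790340, coefficient = 1

I ≈ (0.562500/2) × 84.185669 = 23.677219
Exact value: 23.072058
Error: 0.605161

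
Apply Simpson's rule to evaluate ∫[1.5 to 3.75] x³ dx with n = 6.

f(x) = x³
a = 1.5, b = 3.75, n = 6
h = (b - a)/n = 0.375000

Simpson's rule: (h/3)[f(x₀) + 4f(x₁) + 2f(x₂) + ... + f(xₙ)]

x_0 = 1.5000, f(x_0) = 3.375000, coefficient = 1
x_1 = 1.8750, f(x_1) = 6.591797, coefficient = 4
x_2 = 2.2500, f(x_2) = 11.390625, coefficient = 2
x_3 = 2.6250, f(x_3) = 18.087891, coefficient = 4
x_4 = 3.0000, f(x_4) = 27.000000, coefficient = 2
x_5 = 3.3750, f(x_5) = 38.443359, coefficient = 4
x_6 = 3.7500, f(x_6) = 52.734375, coefficient = 1

I ≈ (0.375000/3) × 385.382812 = 48.172852
Exact value: 48.172852
Error: 0.000000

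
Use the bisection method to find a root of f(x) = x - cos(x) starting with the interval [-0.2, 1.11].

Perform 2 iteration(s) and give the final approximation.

f(x) = x - cos(x)
Initial interval: [-0.2, 1.11]

Iteration 1:
  c_1 = (-0.200000 + 1.110000)/2 = 0.455000
  f(c_1) = f(0.455000) = -0.443261
  f(a) × f(c) ≥ 0, new interval: [0.455000, 1.110000]
Iteration 2:
  c_2 = (0.455000 + 1.110000)/2 = 0.782500
  f(c_2) = f(0.782500) = 0.073347
  f(a) × f(c) < 0, new interval: [0.455000, 0.782500]

After 2 iteration(s), the approximation is c_2 = 0.782500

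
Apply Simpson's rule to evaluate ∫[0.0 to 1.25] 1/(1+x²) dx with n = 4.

f(x) = 1/(1+x²)
a = 0.0, b = 1.25, n = 4
h = (b - a)/n = 0.312500

Simpson's rule: (h/3)[f(x₀) + 4f(x₁) + 2f(x₂) + ... + f(xₙ)]

x_0 = 0.0000, f(x_0) = 1.000000, coefficient = 1
x_1 = 0.3125, f(x_1) = 0.911032, coefficient = 4
x_2 = 0.6250, f(x_2) = 0.719101, coefficient = 2
x_3 = 0.9375, f(x_3) = 0.532225, coefficient = 4
x_4 = 1.2500, f(x_4) = 0.390244, coefficient = 1

I ≈ (0.312500/3) × 8.601472 = 0.895987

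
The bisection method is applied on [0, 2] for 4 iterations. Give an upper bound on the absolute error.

Bisection error bound: |error| ≤ (b-a)/2^n
|error| ≤ (2 - 0)/2^4 = 2/2^4
|error| ≤ 0.1250000000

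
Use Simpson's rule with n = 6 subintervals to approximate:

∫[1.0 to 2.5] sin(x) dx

f(x) = sin(x)
a = 1.0, b = 2.5, n = 6
h = (b - a)/n = 0.250000

Simpson's rule: (h/3)[f(x₀) + 4f(x₁) + 2f(x₂) + ... + f(xₙ)]

x_0 = 1.0000, f(x_0) = 0.841471, coefficient = 1
x_1 = 1.2500, f(x_1) = 0.948985, coefficient = 4
x_2 = 1.5000, f(x_2) = 0.997495, coefficient = 2
x_3 = 1.7500, f(x_3) = 0.983986, coefficient = 4
x_4 = 2.0000, f(x_4) = 0.909297, coefficient = 2
x_5 = 2.2500, f(x_5) = 0.778073, coefficient = 4
x_6 = 2.5000, f(x_6) = 0.598472, coefficient = 1

I ≈ (0.250000/3) × 16.097703 = 1.341475
Exact value: 1.341446
Error: 0.000029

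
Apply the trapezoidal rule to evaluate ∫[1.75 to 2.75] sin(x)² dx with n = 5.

f(x) = sin(x)²
a = 1.75, b = 2.75, n = 5
h = (b - a)/n = 0.200000

Trapezoidal rule: (h/2)[f(x₀) + 2f(x₁) + 2f(x₂) + ... + f(xₙ)]

x_0 = 1.7500, f(x_0) = 0.968228, coefficient = 1
x_1 = 1.9500, f(x_1) = 0.862966, coefficient = 2
x_2 = 2.1500, f(x_2) = 0.700400, coefficient = 2
x_3 = 2.3500, f(x_3) = 0.506194, coefficient = 2
x_4 = 2.5500, f(x_4) = 0.311011, coefficient = 2
x_5 = 2.7500, f(x_5) = 0.145665, coefficient = 1

I ≈ (0.200000/2) × 5.875036 = 0.587504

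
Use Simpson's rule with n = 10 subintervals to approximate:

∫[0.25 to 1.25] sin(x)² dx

f(x) = sin(x)²
a = 0.25, b = 1.25, n = 10
h = (b - a)/n = 0.100000

Simpson's rule: (h/3)[f(x₀) + 4f(x₁) + 2f(x₂) + ... + f(xₙ)]

x_0 = 0.2500, f(x_0) = 0.061209, coefficient = 1
x_1 = 0.3500, f(x_1) = 0.117579, coefficient = 4
x_2 = 0.4500, f(x_2) = 0.189195, coefficient = 2
x_3 = 0.5500, f(x_3) = 0.273202, coefficient = 4
x_4 = 0.6500, f(x_4) = 0.366251, coefficient = 2
x_5 = 0.7500, f(x_5) = 0.464631, coefficient = 4
x_6 = 0.8500, f(x_6) = 0.564422, coefficient = 2
x_7 = 0.9500, f(x_7) = 0.661645, coefficient = 4
x_8 = 1.0500, f(x_8) = 0.752423, coefficient = 2
x_9 = 1.1500, f(x_9) = 0.833138, coefficient = 4
x_10 = 1.2500, f(x_10) = 0.900572, coefficient = 1

I ≈ (0.100000/3) × 14.107142 = 0.470238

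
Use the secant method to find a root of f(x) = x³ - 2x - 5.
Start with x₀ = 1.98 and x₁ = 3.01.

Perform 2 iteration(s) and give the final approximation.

f(x) = x³ - 2x - 5
x₀ = 1.98, x₁ = 3.01

Secant formula: x_{n+1} = x_n - f(x_n)(x_n - x_{n-1})/(f(x_n) - f(x_{n-1}))

Iteration 1:
  f(1.980000) = -1.197608
  f(3.010000) = 16.250901
  x_2 = 3.010000 - 16.250901×(3.010000 - 1.980000)/(16.250901 - (-1.197608))
       = 2.050696
Iteration 2:
  f(3.010000) = 16.250901
  f(2.050696) = -0.477491
  x_3 = 2.050696 - (-0.477491)×(2.050696 - 3.010000)/(-0.477491 - 16.250901)
       = 2.078078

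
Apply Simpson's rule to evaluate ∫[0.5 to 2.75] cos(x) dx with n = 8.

f(x) = cos(x)
a = 0.5, b = 2.75, n = 8
h = (b - a)/n = 0.281250

Simpson's rule: (h/3)[f(x₀) + 4f(x₁) + 2f(x₂) + ... + f(xₙ)]

x_0 = 0.5000, f(x_0) = 0.877583, coefficient = 1
x_1 = 0.7812, f(x_1) = 0.710034, coefficient = 4
x_2 = 1.0625, f(x_2) = 0.486690, coefficient = 2
x_3 = 1.3438, f(x_3) = 0.225101, coefficient = 4
x_4 = 1.6250, f(x_4) = -0.054177, coefficient = 2
x_5 = 1.9062, f(x_5) = -0.329198, coefficient = 4
x_6 = 2.1875, f(x_6) = -0.578349, coefficient = 2
x_7 = 2.4688, f(x_7) = -0.782053, coefficient = 4
x_8 = 2.7500, f(x_8) = -0.924302, coefficient = 1

I ≈ (0.281250/3) × -1.042858 = -0.097768
Exact value: -0.097765
Error: 0.000003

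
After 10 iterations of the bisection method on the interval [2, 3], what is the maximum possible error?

Bisection error bound: |error| ≤ (b-a)/2^n
|error| ≤ (3 - 2)/2^10 = 1/2^10
|error| ≤ 0.0009765625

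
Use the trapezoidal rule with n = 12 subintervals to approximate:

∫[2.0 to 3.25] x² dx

f(x) = x²
a = 2.0, b = 3.25, n = 12
h = (b - a)/n = 0.104167

Trapezoidal rule: (h/2)[f(x₀) + 2f(x₁) + 2f(x₂) + ... + f(xₙ)]

x_0 = 2.0000, f(x_0) = 4.000000, coefficient = 1
x_1 = 2.1042, f(x_1) = 4.427517, coefficient = 2
x_2 = 2.2083, f(x_2) = 4.876736, coefficient = 2
x_3 = 2.3125, f(x_3) = 5.347656, coefficient = 2
x_4 = 2.4167, f(x_4) = 5.840278, coefficient = 2
x_5 = 2.5208, f(x_5) = 6.354601, coefficient = 2
x_6 = 2.6250, f(x_6) = 6.890625, coefficient = 2
x_7 = 2.7292, f(x_7) = 7.448351, coefficient = 2
x_8 = 2.8333, f(x_8) = 8.027778, coefficient = 2
x_9 = 2.9375, f(x_9) = 8.628906, coefficient = 2
x_10 = 3.0417, f(x_10) = 9.251736, coefficient = 2
x_11 = 3.1458, f(x_11) = 9.896267, coefficient = 2
x_12 = 3.2500, f(x_12) = 10.562500, coefficient = 1

I ≈ (0.104167/2) × 168.543403 = 8.778302
Exact value: 8.776042
Error: 0.002261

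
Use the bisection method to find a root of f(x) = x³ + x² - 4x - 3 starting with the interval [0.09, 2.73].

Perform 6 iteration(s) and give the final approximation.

f(x) = x³ + x² - 4x - 3
Initial interval: [0.09, 2.73]

Iteration 1:
  c_1 = (0.090000 + 2.730000)/2 = 1.410000
  f(c_1) = f(1.410000) = -3.848679
  f(a) × f(c) ≥ 0, new interval: [1.410000, 2.730000]
Iteration 2:
  c_2 = (1.410000 + 2.730000)/2 = 2.070000
  f(c_2) = f(2.070000) = 1.874643
  f(a) × f(c) < 0, new interval: [1.410000, 2.070000]
Iteration 3:
  c_3 = (1.410000 + 2.070000)/2 = 1.740000
  f(c_3) = f(1.740000) = -1.664376
  f(a) × f(c) ≥ 0, new interval: [1.740000, 2.070000]
Iteration 4:
  c_4 = (1.740000 + 2.070000)/2 = 1.905000
  f(c_4) = f(1.905000) = -0.077682
  f(a) × f(c) ≥ 0, new interval: [1.905000, 2.070000]
Iteration 5:
  c_5 = (1.905000 + 2.070000)/2 = 1.987500
  f(c_5) = f(1.987500) = 0.851092
  f(a) × f(c) < 0, new interval: [1.905000, 1.987500]
Iteration 6:
  c_6 = (1.905000 + 1.987500)/2 = 1.946250
  f(c_6) = f(1.946250) = 0.375068
  f(a) × f(c) < 0, new interval: [1.905000, 1.946250]

After 6 iteration(s), the approximation is c_6 = 1.946250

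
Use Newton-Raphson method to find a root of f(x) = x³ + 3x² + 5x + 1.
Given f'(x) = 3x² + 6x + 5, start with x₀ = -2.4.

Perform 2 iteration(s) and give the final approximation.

f(x) = x³ + 3x² + 5x + 1
f'(x) = 3x² + 6x + 5
x₀ = -2.4

Newton-Raphson formula: x_{n+1} = x_n - f(x_n)/f'(x_n)

Iteration 1:
  f(-2.400000) = -7.544000
  f'(-2.400000) = 7.880000
  x_1 = -2.400000 - (-7.544000)/7.880000 = -1.442640
Iteration 2:
  f(-1.442640) = -2.972005
  f'(-1.442640) = 2.587789
  x_2 = -1.442640 - (-2.972005)/2.587789 = -0.294167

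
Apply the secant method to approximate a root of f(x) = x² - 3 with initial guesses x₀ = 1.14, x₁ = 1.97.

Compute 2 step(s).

f(x) = x² - 3
x₀ = 1.14, x₁ = 1.97

Secant formula: x_{n+1} = x_n - f(x_n)(x_n - x_{n-1})/(f(x_n) - f(x_{n-1}))

Iteration 1:
  f(1.140000) = -1.700400
  f(1.970000) = 0.880900
  x_2 = 1.970000 - 0.880900×(1.970000 - 1.140000)/(0.880900 - (-1.700400))
       = 1.686752
Iteration 2:
  f(1.970000) = 0.880900
  f(1.686752) = -0.154866
  x_3 = 1.686752 - (-0.154866)×(1.686752 - 1.970000)/(-0.154866 - 0.880900)
       = 1.729103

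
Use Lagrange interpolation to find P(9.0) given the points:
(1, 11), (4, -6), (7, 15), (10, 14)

Lagrange interpolation formula:
P(x) = Σ yᵢ × Lᵢ(x)
where Lᵢ(x) = Π_{j≠i} (x - xⱼ)/(xᵢ - xⱼ)

L_0(9.0) = (9.0 - 4)/(1 - 4) × (9.0 - 7)/(1 - 7) × (9.0 - 10)/(1 - 10) = 0.061728
L_1(9.0) = (9.0 - 1)/(4 - 1) × (9.0 - 7)/(4 - 7) × (9.0 - 10)/(4 - 10) = -0.296296
L_2(9.0) = (9.0 - 1)/(7 - 1) × (9.0 - 4)/(7 - 4) × (9.0 - 10)/(7 - 10) = 0.740741
L_3(9.0) = (9.0 - 1)/(10 - 1) × (9.0 - 4)/(10 - 4) × (9.0 - 7)/(10 - 7) = 0.493827

P(9.0) = 11×L_0(9.0) + (-6)×L_1(9.0) + 15×L_2(9.0) + 14×L_3(9.0)
P(9.0) = 20.481481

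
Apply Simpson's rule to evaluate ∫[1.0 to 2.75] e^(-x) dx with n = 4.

f(x) = e^(-x)
a = 1.0, b = 2.75, n = 4
h = (b - a)/n = 0.437500

Simpson's rule: (h/3)[f(x₀) + 4f(x₁) + 2f(x₂) + ... + f(xₙ)]

x_0 = 1.0000, f(x_0) = 0.367879, coefficient = 1
x_1 = 1.4375, f(x_1) = 0.237521, coefficient = 4
x_2 = 1.8750, f(x_2) = 0.153355, coefficient = 2
x_3 = 2.3125, f(x_3) = 0.099013, coefficient = 4
x_4 = 2.7500, f(x_4) = 0.063928, coefficient = 1

I ≈ (0.437500/3) × 2.084654 = 0.304012
Exact value: 0.303952
Error: 0.000060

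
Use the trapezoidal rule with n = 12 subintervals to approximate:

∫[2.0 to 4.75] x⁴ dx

f(x) = x⁴
a = 2.0, b = 4.75, n = 12
h = (b - a)/n = 0.229167

Trapezoidal rule: (h/2)[f(x₀) + 2f(x₁) + 2f(x₂) + ... + f(xₙ)]

x_0 = 2.0000, f(x_0) = 16.000000, coefficient = 1
x_1 = 2.2292, f(x_1) = 24.692790, coefficient = 2
x_2 = 2.4583, f(x_2) = 36.522717, coefficient = 2
x_3 = 2.6875, f(x_3) = 52.166763, coefficient = 2
x_4 = 2.9167, f(x_4) = 72.368104, coefficient = 2
x_5 = 3.1458, f(x_5) = 97.936108, coefficient = 2
x_6 = 3.3750, f(x_6) = 129.746338, coefficient = 2
x_7 = 3.6042, f(x_7) = 168.740551, coefficient = 2
x_8 = 3.8333, f(x_8) = 215.926698, coefficient = 2
x_9 = 4.0625, f(x_9) = 272.378922, coefficient = 2
x_10 = 4.2917, f(x_10) = 339.237561, coefficient = 2
x_11 = 4.5208, f(x_11) = 417.709147, coefficient = 2
x_12 = 4.7500, f(x_12) = 509.066406, coefficient = 1

I ≈ (0.229167/2) × 4179.917802 = 478.948915
Exact value: 477.213086
Error: 1.735829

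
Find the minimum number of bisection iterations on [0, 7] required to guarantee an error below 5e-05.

We need (b-a)/2^n ≤ 5e-05
(7 - 0)/2^n ≤ 5e-05
7/2^n ≤ 5e-05
2^n ≥ 140000
n ≥ log₂(140000) = 17.10
n ≥ 18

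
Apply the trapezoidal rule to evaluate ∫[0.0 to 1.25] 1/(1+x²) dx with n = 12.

f(x) = 1/(1+x²)
a = 0.0, b = 1.25, n = 12
h = (b - a)/n = 0.104167

Trapezoidal rule: (h/2)[f(x₀) + 2f(x₁) + 2f(x₂) + ... + f(xₙ)]

x_0 = 0.0000, f(x_0) = 1.000000, coefficient = 1
x_1 = 0.1042, f(x_1) = 0.989266, coefficient = 2
x_2 = 0.2083, f(x_2) = 0.958403, coefficient = 2
x_3 = 0.3125, f(x_3) = 0.911032, coefficient = 2
x_4 = 0.4167, f(x_4) = 0.852071, coefficient = 2
x_5 = 0.5208, f(x_5) = 0.786617, coefficient = 2
x_6 = 0.6250, f(x_6) = 0.719101, coefficient = 2
x_7 = 0.7292, f(x_7) = 0.652876, coefficient = 2
x_8 = 0.8333, f(x_8) = 0.590164, coefficient = 2
x_9 = 0.9375, f(x_9) = 0.532225, coefficient = 2
x_10 = 1.0417, f(x_10) = 0.479600, coefficient = 2
x_11 = 1.1458, f(x_11) = 0.432351, coefficient = 2
x_12 = 1.2500, f(x_12) = 0.390244, coefficient = 1

I ≈ (0.104167/2) × 17.197655 = 0.895711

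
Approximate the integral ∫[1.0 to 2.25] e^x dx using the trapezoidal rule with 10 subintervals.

f(x) = e^x
a = 1.0, b = 2.25, n = 10
h = (b - a)/n = 0.125000

Trapezoidal rule: (h/2)[f(x₀) + 2f(x₁) + 2f(x₂) + ... + f(xₙ)]

x_0 = 1.0000, f(x_0) = 2.718282, coefficient = 1
x_1 = 1.1250, f(x_1) = 3.080217, coefficient = 2
x_2 = 1.2500, f(x_2) = 3.490343, coefficient = 2
x_3 = 1.3750, f(x_3) = 3.955077, coefficient = 2
x_4 = 1.5000, f(x_4) = 4.481689, coefficient = 2
x_5 = 1.6250, f(x_5) = 5.078419, coefficient = 2
x_6 = 1.7500, f(x_6) = 5.754603, coefficient = 2
x_7 = 1.8750, f(x_7) = 6.520819, coefficient = 2
x_8 = 2.0000, f(x_8) = 7.389056, coefficient = 2
x_9 = 2.1250, f(x_9) = 8.372897, coefficient = 2
x_10 = 2.2500, f(x_10) = 9.487736, coefficient = 1

I ≈ (0.125000/2) × 108.452258 = 6.778266
Exact value: 6.769454
Error: 0.008812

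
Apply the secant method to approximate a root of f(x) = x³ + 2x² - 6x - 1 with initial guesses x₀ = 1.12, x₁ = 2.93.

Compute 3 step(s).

f(x) = x³ + 2x² - 6x - 1
x₀ = 1.12, x₁ = 2.93

Secant formula: x_{n+1} = x_n - f(x_n)(x_n - x_{n-1})/(f(x_n) - f(x_{n-1}))

Iteration 1:
  f(1.120000) = -3.806272
  f(2.930000) = 23.743557
  x_2 = 2.930000 - 23.743557×(2.930000 - 1.120000)/(23.743557 - (-3.806272))
       = 1.370069
Iteration 2:
  f(2.930000) = 23.743557
  f(1.370069) = -2.894495
  x_3 = 1.370069 - (-2.894495)×(1.370069 - 2.930000)/(-2.894495 - 23.743557)
       = 1.539571
Iteration 3:
  f(1.370069) = -2.894495
  f(1.539571) = -1.847654
  x_4 = 1.539571 - (-1.847654)×(1.539571 - 1.370069)/(-1.847654 - (-2.894495))
       = 1.838740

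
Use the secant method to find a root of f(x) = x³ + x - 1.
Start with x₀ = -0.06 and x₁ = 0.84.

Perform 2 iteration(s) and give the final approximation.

f(x) = x³ + x - 1
x₀ = -0.06, x₁ = 0.84

Secant formula: x_{n+1} = x_n - f(x_n)(x_n - x_{n-1})/(f(x_n) - f(x_{n-1}))

Iteration 1:
  f(-0.060000) = -1.060216
  f(0.840000) = 0.432704
  x_2 = 0.840000 - 0.432704×(0.840000 - (-0.060000))/(0.432704 - (-1.060216))
       = 0.579146
Iteration 2:
  f(0.840000) = 0.432704
  f(0.579146) = -0.226602
  x_3 = 0.579146 - (-0.226602)×(0.579146 - 0.840000)/(-0.226602 - 0.432704)
       = 0.668801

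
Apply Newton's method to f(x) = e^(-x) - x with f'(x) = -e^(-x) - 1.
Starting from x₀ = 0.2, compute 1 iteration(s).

f(x) = e^(-x) - x
f'(x) = -e^(-x) - 1
x₀ = 0.2

Newton-Raphson formula: x_{n+1} = x_n - f(x_n)/f'(x_n)

Iteration 1:
  f(0.200000) = 0.618731
  f'(0.200000) = -1.818731
  x_1 = 0.200000 - 0.618731/(-1.818731) = 0.540199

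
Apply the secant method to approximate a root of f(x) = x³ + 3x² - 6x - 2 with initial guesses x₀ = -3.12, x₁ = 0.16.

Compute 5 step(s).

f(x) = x³ + 3x² - 6x - 2
x₀ = -3.12, x₁ = 0.16

Secant formula: x_{n+1} = x_n - f(x_n)(x_n - x_{n-1})/(f(x_n) - f(x_{n-1}))

Iteration 1:
  f(-3.120000) = 15.551872
  f(0.160000) = -2.879104
  x_2 = 0.160000 - (-2.879104)×(0.160000 - (-3.120000))/(-2.879104 - 15.551872)
       = -0.352369
Iteration 2:
  f(0.160000) = -2.879104
  f(-0.352369) = 0.442954
  x_3 = -0.352369 - 0.442954×(-0.352369 - 0.160000)/(0.442954 - (-2.879104))
       = -0.284051
Iteration 3:
  f(-0.352369) = 0.442954
  f(-0.284051) = -0.076557
  x_4 = -0.284051 - (-0.076557)×(-0.284051 - (-0.352369))/(-0.076557 - 0.442954)
       = -0.294119
Iteration 4:
  f(-0.284051) = -0.076557
  f(-0.294119) = -0.001214
  x_5 = -0.294119 - (-0.001214)×(-0.294119 - (-0.284051))/(-0.001214 - (-0.076557))
       = -0.294281
Iteration 5:
  f(-0.294119) = -0.001214
  f(-0.294281) = 0.000004
  x_6 = -0.294281 - 0.000004×(-0.294281 - (-0.294119))/(0.000004 - (-0.001214))
       = -0.294280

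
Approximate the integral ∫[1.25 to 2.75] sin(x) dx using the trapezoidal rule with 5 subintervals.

f(x) = sin(x)
a = 1.25, b = 2.75, n = 5
h = (b - a)/n = 0.300000

Trapezoidal rule: (h/2)[f(x₀) + 2f(x₁) + 2f(x₂) + ... + f(xₙ)]

x_0 = 1.2500, f(x_0) = 0.948985, coefficient = 1
x_1 = 1.5500, f(x_1) = 0.999784, coefficient = 2
x_2 = 1.8500, f(x_2) = 0.961275, coefficient = 2
x_3 = 2.1500, f(x_3) = 0.836899, coefficient = 2
x_4 = 2.4500, f(x_4) = 0.637765, coefficient = 2
x_5 = 2.7500, f(x_5) = 0.381661, coefficient = 1

I ≈ (0.300000/2) × 8.202091 = 1.230314
Exact value: 1.239625
Error: 0.009311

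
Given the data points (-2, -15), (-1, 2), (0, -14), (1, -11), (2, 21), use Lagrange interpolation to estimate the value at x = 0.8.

Lagrange interpolation formula:
P(x) = Σ yᵢ × Lᵢ(x)
where Lᵢ(x) = Π_{j≠i} (x - xⱼ)/(xᵢ - xⱼ)

L_0(0.8) = (0.8 - (-1))/(-2 - (-1)) × (0.8 - 0)/(-2 - 0) × (0.8 - 1)/(-2 - 1) × (0.8 - 2)/(-2 - 2) = 0.014400
L_1(0.8) = (0.8 - (-2))/(-1 - (-2)) × (0.8 - 0)/(-1 - 0) × (0.8 - 1)/(-1 - 1) × (0.8 - 2)/(-1 - 2) = -0.089600
L_2(0.8) = (0.8 - (-2))/(0 - (-2)) × (0.8 - (-1))/(0 - (-1)) × (0.8 - 1)/(0 - 1) × (0.8 - 2)/(0 - 2) = 0.302400
L_3(0.8) = (0.8 - (-2))/(1 - (-2)) × (0.8 - (-1))/(1 - (-1)) × (0.8 - 0)/(1 - 0) × (0.8 - 2)/(1 - 2) = 0.806400
L_4(0.8) = (0.8 - (-2))/(2 - (-2)) × (0.8 - (-1))/(2 - (-1)) × (0.8 - 0)/(2 - 0) × (0.8 - 1)/(2 - 1) = -0.033600

P(0.8) = (-15)×L_0(0.8) + 2×L_1(0.8) + (-14)×L_2(0.8) + (-11)×L_3(0.8) + 21×L_4(0.8)
P(0.8) = -14.204800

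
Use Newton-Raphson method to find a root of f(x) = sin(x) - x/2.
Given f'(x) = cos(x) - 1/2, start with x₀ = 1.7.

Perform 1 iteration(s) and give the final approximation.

f(x) = sin(x) - x/2
f'(x) = cos(x) - 1/2
x₀ = 1.7

Newton-Raphson formula: x_{n+1} = x_n - f(x_n)/f'(x_n)

Iteration 1:
  f(1.700000) = 0.141665
  f'(1.700000) = -0.628844
  x_1 = 1.700000 - 0.141665/(-0.628844) = 1.925278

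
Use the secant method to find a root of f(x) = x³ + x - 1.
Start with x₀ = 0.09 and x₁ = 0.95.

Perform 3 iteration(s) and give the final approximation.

f(x) = x³ + x - 1
x₀ = 0.09, x₁ = 0.95

Secant formula: x_{n+1} = x_n - f(x_n)(x_n - x_{n-1})/(f(x_n) - f(x_{n-1}))

Iteration 1:
  f(0.090000) = -0.909271
  f(0.950000) = 0.807375
  x_2 = 0.950000 - 0.807375×(0.950000 - 0.090000)/(0.807375 - (-0.909271))
       = 0.545524
Iteration 2:
  f(0.950000) = 0.807375
  f(0.545524) = -0.292130
  x_3 = 0.545524 - (-0.292130)×(0.545524 - 0.950000)/(-0.292130 - 0.807375)
       = 0.652990
Iteration 3:
  f(0.545524) = -0.292130
  f(0.652990) = -0.068577
  x_4 = 0.652990 - (-0.068577)×(0.652990 - 0.545524)/(-0.068577 - (-0.292130))
       = 0.685957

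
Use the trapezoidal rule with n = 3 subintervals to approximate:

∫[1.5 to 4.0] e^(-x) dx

f(x) = e^(-x)
a = 1.5, b = 4.0, n = 3
h = (b - a)/n = 0.833333

Trapezoidal rule: (h/2)[f(x₀) + 2f(x₁) + 2f(x₂) + ... + f(xₙ)]

x_0 = 1.5000, f(x_0) = 0.223130, coefficient = 1
x_1 = 2.3333, f(x_1) = 0.096972, coefficient = 2
x_2 = 3.1667, f(x_2) = 0.042144, coefficient = 2
x_3 = 4.0000, f(x_3) = 0.018316, coefficient = 1

I ≈ (0.833333/2) × 0.519677 = 0.216532
Exact value: 0.204815
Error: 0.011718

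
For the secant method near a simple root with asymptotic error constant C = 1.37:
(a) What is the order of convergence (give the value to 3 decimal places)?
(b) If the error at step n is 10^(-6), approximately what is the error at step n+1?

(a) Secant method has superlinear convergence with order φ = (1+√5)/2 ≈ 1.618.
    This means |e_{n+1}| ≈ C|e_n|^1.618.

(b) With |e_n| = 10^(-6) and C = 1.37:
    |e_{n+1}| ≈ 1.37 × (10^(-6))^1.618 = 1.37 × 10^(-9.71)

(a) ≈ 1.618 (golden ratio); (b) |e_{n+1}| ≈ 2.682e-10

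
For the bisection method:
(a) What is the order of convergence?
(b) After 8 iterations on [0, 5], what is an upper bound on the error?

(a) Bisection has linear (order 1) convergence; the error is halved each step.

(b) Error bound = (b-a)/2^n = (5 - 0)/2^{8}
    = 5/2^{8}

(a) 1 (linear); (b) error ≤ 1.95e-02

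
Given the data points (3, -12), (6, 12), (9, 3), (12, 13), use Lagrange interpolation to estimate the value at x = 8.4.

Lagrange interpolation formula:
P(x) = Σ yᵢ × Lᵢ(x)
where Lᵢ(x) = Π_{j≠i} (x - xⱼ)/(xᵢ - xⱼ)

L_0(8.4) = (8.4 - 6)/(3 - 6) × (8.4 - 9)/(3 - 9) × (8.4 - 12)/(3 - 12) = -0.032000
L_1(8.4) = (8.4 - 3)/(6 - 3) × (8.4 - 9)/(6 - 9) × (8.4 - 12)/(6 - 12) = 0.216000
L_2(8.4) = (8.4 - 3)/(9 - 3) × (8.4 - 6)/(9 - 6) × (8.4 - 12)/(9 - 12) = 0.864000
L_3(8.4) = (8.4 - 3)/(12 - 3) × (8.4 - 6)/(12 - 6) × (8.4 - 9)/(12 - 9) = -0.048000

P(8.4) = (-12)×L_0(8.4) + 12×L_1(8.4) + 3×L_2(8.4) + 13×L_3(8.4)
P(8.4) = 4.944000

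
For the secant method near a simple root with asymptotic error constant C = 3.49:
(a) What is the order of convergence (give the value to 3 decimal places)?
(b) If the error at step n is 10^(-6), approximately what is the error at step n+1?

(a) Secant method has superlinear convergence with order φ = (1+√5)/2 ≈ 1.618.
    This means |e_{n+1}| ≈ C|e_n|^1.618.

(b) With |e_n| = 10^(-6) and C = 3.49:
    |e_{n+1}| ≈ 3.49 × (10^(-6))^1.618 = 3.49 × 10^(-9.71)

(a) ≈ 1.618 (golden ratio); (b) |e_{n+1}| ≈ 6.833e-10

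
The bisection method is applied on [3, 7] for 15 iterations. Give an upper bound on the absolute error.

Bisection error bound: |error| ≤ (b-a)/2^n
|error| ≤ (7 - 3)/2^15 = 4/2^15
|error| ≤ 0.0001220703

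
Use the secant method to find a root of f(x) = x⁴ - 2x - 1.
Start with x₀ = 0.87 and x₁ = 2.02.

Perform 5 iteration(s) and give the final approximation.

f(x) = x⁴ - 2x - 1
x₀ = 0.87, x₁ = 2.02

Secant formula: x_{n+1} = x_n - f(x_n)(x_n - x_{n-1})/(f(x_n) - f(x_{n-1}))

Iteration 1:
  f(0.870000) = -2.167102
  f(2.020000) = 11.609664
  x_2 = 2.020000 - 11.609664×(2.020000 - 0.870000)/(11.609664 - (-2.167102))
       = 1.050896
Iteration 2:
  f(2.020000) = 11.609664
  f(1.050896) = -1.882130
  x_3 = 1.050896 - (-1.882130)×(1.050896 - 2.020000)/(-1.882130 - 11.609664)
       = 1.186088
Iteration 3:
  f(1.050896) = -1.882130
  f(1.186088) = -1.393076
  x_4 = 1.186088 - (-1.393076)×(1.186088 - 1.050896)/(-1.393076 - (-1.882130))
       = 1.571183
Iteration 4:
  f(1.186088) = -1.393076
  f(1.571183) = 1.951695
  x_5 = 1.571183 - 1.951695×(1.571183 - 1.186088)/(1.951695 - (-1.393076))
       = 1.346478
Iteration 5:
  f(1.571183) = 1.951695
  f(1.346478) = -0.405979
  x_6 = 1.346478 - (-0.405979)×(1.346478 - 1.571183)/(-0.405979 - 1.951695)
       = 1.385171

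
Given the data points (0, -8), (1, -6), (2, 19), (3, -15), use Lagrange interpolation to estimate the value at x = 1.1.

Lagrange interpolation formula:
P(x) = Σ yᵢ × Lᵢ(x)
where Lᵢ(x) = Π_{j≠i} (x - xⱼ)/(xᵢ - xⱼ)

L_0(1.1) = (1.1 - 1)/(0 - 1) × (1.1 - 2)/(0 - 2) × (1.1 - 3)/(0 - 3) = -0.028500
L_1(1.1) = (1.1 - 0)/(1 - 0) × (1.1 - 2)/(1 - 2) × (1.1 - 3)/(1 - 3) = 0.940500
L_2(1.1) = (1.1 - 0)/(2 - 0) × (1.1 - 1)/(2 - 1) × (1.1 - 3)/(2 - 3) = 0.104500
L_3(1.1) = (1.1 - 0)/(3 - 0) × (1.1 - 1)/(3 - 1) × (1.1 - 2)/(3 - 2) = -0.016500

P(1.1) = (-8)×L_0(1.1) + (-6)×L_1(1.1) + 19×L_2(1.1) + (-15)×L_3(1.1)
P(1.1) = -3.182000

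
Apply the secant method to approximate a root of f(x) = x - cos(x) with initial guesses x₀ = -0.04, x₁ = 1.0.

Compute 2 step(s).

f(x) = x - cos(x)
x₀ = -0.04, x₁ = 1.0

Secant formula: x_{n+1} = x_n - f(x_n)(x_n - x_{n-1})/(f(x_n) - f(x_{n-1}))

Iteration 1:
  f(-0.040000) = -1.039200
  f(1.000000) = 0.459698
  x_2 = 1.000000 - 0.459698×(1.000000 - (-0.040000))/(0.459698 - (-1.039200))
       = 0.681042
Iteration 2:
  f(1.000000) = 0.459698
  f(0.681042) = -0.095875
  x_3 = 0.681042 - (-0.095875)×(0.681042 - 1.000000)/(-0.095875 - 0.459698)
       = 0.736085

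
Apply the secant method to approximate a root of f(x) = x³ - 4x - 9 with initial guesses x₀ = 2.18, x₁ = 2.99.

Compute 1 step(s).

f(x) = x³ - 4x - 9
x₀ = 2.18, x₁ = 2.99

Secant formula: x_{n+1} = x_n - f(x_n)(x_n - x_{n-1})/(f(x_n) - f(x_{n-1}))

Iteration 1:
  f(2.180000) = -7.359768
  f(2.990000) = 5.770899
  x_2 = 2.990000 - 5.770899×(2.990000 - 2.180000)/(5.770899 - (-7.359768))
       = 2.634007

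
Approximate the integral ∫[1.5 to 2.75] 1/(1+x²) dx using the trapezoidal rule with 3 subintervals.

f(x) = 1/(1+x²)
a = 1.5, b = 2.75, n = 3
h = (b - a)/n = 0.416667

Trapezoidal rule: (h/2)[f(x₀) + 2f(x₁) + 2f(x₂) + ... + f(xₙ)]

x_0 = 1.5000, f(x_0) = 0.307692, coefficient = 1
x_1 = 1.9167, f(x_1) = 0.213967, coefficient = 2
x_2 = 2.3333, f(x_2) = 0.155172, coefficient = 2
x_3 = 2.7500, f(x_3) = 0.116788, coefficient = 1

I ≈ (0.416667/2) × 1.162760 = 0.242242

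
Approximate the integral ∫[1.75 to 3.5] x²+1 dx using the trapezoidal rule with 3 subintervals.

f(x) = x²+1
a = 1.75, b = 3.5, n = 3
h = (b - a)/n = 0.583333

Trapezoidal rule: (h/2)[f(x₀) + 2f(x₁) + 2f(x₂) + ... + f(xₙ)]

x_0 = 1.7500, f(x_0) = 4.062500, coefficient = 1
x_1 = 2.3333, f(x_1) = 6.444444, coefficient = 2
x_2 = 2.9167, f(x_2) = 9.506944, coefficient = 2
x_3 = 3.5000, f(x_3) = 13.250000, coefficient = 1

I ≈ (0.583333/2) × 49.215278 = 14.354456
Exact value: 14.255208
Error: 0.099248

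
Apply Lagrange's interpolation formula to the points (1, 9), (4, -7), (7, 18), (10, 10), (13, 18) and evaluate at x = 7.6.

Lagrange interpolation formula:
P(x) = Σ yᵢ × Lᵢ(x)
where Lᵢ(x) = Π_{j≠i} (x - xⱼ)/(xᵢ - xⱼ)

L_0(7.6) = (7.6 - 4)/(1 - 4) × (7.6 - 7)/(1 - 7) × (7.6 - 10)/(1 - 10) × (7.6 - 13)/(1 - 13) = 0.014400
L_1(7.6) = (7.6 - 1)/(4 - 1) × (7.6 - 7)/(4 - 7) × (7.6 - 10)/(4 - 10) × (7.6 - 13)/(4 - 13) = -0.105600
L_2(7.6) = (7.6 - 1)/(7 - 1) × (7.6 - 4)/(7 - 4) × (7.6 - 10)/(7 - 10) × (7.6 - 13)/(7 - 13) = 0.950400
L_3(7.6) = (7.6 - 1)/(10 - 1) × (7.6 - 4)/(10 - 4) × (7.6 - 7)/(10 - 7) × (7.6 - 13)/(10 - 13) = 0.158400
L_4(7.6) = (7.6 - 1)/(13 - 1) × (7.6 - 4)/(13 - 4) × (7.6 - 7)/(13 - 7) × (7.6 - 10)/(13 - 10) = -0.017600

P(7.6) = 9×L_0(7.6) + (-7)×L_1(7.6) + 18×L_2(7.6) + 10×L_3(7.6) + 18×L_4(7.6)
P(7.6) = 19.243200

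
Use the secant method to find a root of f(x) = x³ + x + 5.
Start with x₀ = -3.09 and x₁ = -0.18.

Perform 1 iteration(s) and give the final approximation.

f(x) = x³ + x + 5
x₀ = -3.09, x₁ = -0.18

Secant formula: x_{n+1} = x_n - f(x_n)(x_n - x_{n-1})/(f(x_n) - f(x_{n-1}))

Iteration 1:
  f(-3.090000) = -27.593629
  f(-0.180000) = 4.814168
  x_2 = -0.180000 - 4.814168×(-0.180000 - (-3.090000))/(4.814168 - (-27.593629))
       = -0.612280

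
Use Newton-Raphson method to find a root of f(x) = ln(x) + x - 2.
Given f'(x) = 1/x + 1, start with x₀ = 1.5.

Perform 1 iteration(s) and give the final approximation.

f(x) = ln(x) + x - 2
f'(x) = 1/x + 1
x₀ = 1.5

Newton-Raphson formula: x_{n+1} = x_n - f(x_n)/f'(x_n)

Iteration 1:
  f(1.500000) = -0.094535
  f'(1.500000) = 1.666667
  x_1 = 1.500000 - (-0.094535)/1.666667 = 1.556721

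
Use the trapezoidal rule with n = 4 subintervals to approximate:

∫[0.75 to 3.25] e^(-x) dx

f(x) = e^(-x)
a = 0.75, b = 3.25, n = 4
h = (b - a)/n = 0.625000

Trapezoidal rule: (h/2)[f(x₀) + 2f(x₁) + 2f(x₂) + ... + f(xₙ)]

x_0 = 0.7500, f(x_0) = 0.472367, coefficient = 1
x_1 = 1.3750, f(x_1) = 0.252840, coefficient = 2
x_2 = 2.0000, f(x_2) = 0.135335, coefficient = 2
x_3 = 2.6250, f(x_3) = 0.072440, coefficient = 2
x_4 = 3.2500, f(x_4) = 0.038774, coefficient = 1

I ≈ (0.625000/2) × 1.432370 = 0.447616
Exact value: 0.433592
Error: 0.014023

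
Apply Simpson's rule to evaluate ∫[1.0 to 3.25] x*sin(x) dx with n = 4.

f(x) = x*sin(x)
a = 1.0, b = 3.25, n = 4
h = (b - a)/n = 0.562500

Simpson's rule: (h/3)[f(x₀) + 4f(x₁) + 2f(x₂) + ... + f(xₙ)]

x_0 = 1.0000, f(x_0) = 0.841471, coefficient = 1
x_1 = 1.5625, f(x_1) = 1.562446, coefficient = 4
x_2 = 2.1250, f(x_2) = 1.806930, coefficient = 2
x_3 = 2.6875, f(x_3) = 1.178864, coefficient = 4
x_4 = 3.2500, f(x_4) = -0.351634, coefficient = 1

I ≈ (0.562500/3) × 15.068937 = 2.825426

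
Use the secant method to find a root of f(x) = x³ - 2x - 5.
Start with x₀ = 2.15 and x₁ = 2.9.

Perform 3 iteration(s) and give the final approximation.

f(x) = x³ - 2x - 5
x₀ = 2.15, x₁ = 2.9

Secant formula: x_{n+1} = x_n - f(x_n)(x_n - x_{n-1})/(f(x_n) - f(x_{n-1}))

Iteration 1:
  f(2.150000) = 0.638375
  f(2.900000) = 13.589000
  x_2 = 2.900000 - 13.589000×(2.900000 - 2.150000)/(13.589000 - 0.638375)
       = 2.113030
Iteration 2:
  f(2.900000) = 13.589000
  f(2.113030) = 0.208402
  x_3 = 2.113030 - 0.208402×(2.113030 - 2.900000)/(0.208402 - 13.589000)
       = 2.100773
Iteration 3:
  f(2.113030) = 0.208402
  f(2.100773) = 0.069688
  x_4 = 2.100773 - 0.069688×(2.100773 - 2.113030)/(0.069688 - 0.208402)
       = 2.094616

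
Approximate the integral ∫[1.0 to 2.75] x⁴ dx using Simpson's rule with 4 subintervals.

f(x) = x⁴
a = 1.0, b = 2.75, n = 4
h = (b - a)/n = 0.437500

Simpson's rule: (h/3)[f(x₀) + 4f(x₁) + 2f(x₂) + ... + f(xₙ)]

x_0 = 1.0000, f(x_0) = 1.000000, coefficient = 1
x_1 = 1.4375, f(x_1) = 4.270035, coefficient = 4
x_2 = 1.8750, f(x_2) = 12.359619, coefficient = 2
x_3 = 2.3125, f(x_3) = 28.597427, coefficient = 4
x_4 = 2.7500, f(x_4) = 57.191406, coefficient = 1

I ≈ (0.437500/3) × 214.380493 = 31.263822
Exact value: 31.255273
Error: 0.008548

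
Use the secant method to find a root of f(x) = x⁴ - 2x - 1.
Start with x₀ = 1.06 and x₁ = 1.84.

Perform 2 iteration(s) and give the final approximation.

f(x) = x⁴ - 2x - 1
x₀ = 1.06, x₁ = 1.84

Secant formula: x_{n+1} = x_n - f(x_n)(x_n - x_{n-1})/(f(x_n) - f(x_{n-1}))

Iteration 1:
  f(1.060000) = -1.857523
  f(1.840000) = 6.782287
  x_2 = 1.840000 - 6.782287×(1.840000 - 1.060000)/(6.782287 - (-1.857523))
       = 1.227697
Iteration 2:
  f(1.840000) = 6.782287
  f(1.227697) = -1.183623
  x_3 = 1.227697 - (-1.183623)×(1.227697 - 1.840000)/(-1.183623 - 6.782287)
       = 1.318676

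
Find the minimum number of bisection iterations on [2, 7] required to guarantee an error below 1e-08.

We need (b-a)/2^n ≤ 1e-08
(7 - 2)/2^n ≤ 1e-08
5/2^n ≤ 1e-08
2^n ≥ 500000000
n ≥ log₂(500000000) = 28.90
n ≥ 29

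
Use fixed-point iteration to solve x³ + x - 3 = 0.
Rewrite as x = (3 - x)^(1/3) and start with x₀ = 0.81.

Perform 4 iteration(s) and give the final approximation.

Equation: x³ + x - 3 = 0
Fixed-point form: x = (3 - x)^(1/3)
x₀ = 0.81

x_1 = g(0.810000) = 1.298618
x_2 = g(1.298618) = 1.193807
x_3 = g(1.193807) = 1.217834
x_4 = g(1.217834) = 1.212410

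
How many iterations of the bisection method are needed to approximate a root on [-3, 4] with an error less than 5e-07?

We need (b-a)/2^n ≤ 5e-07
(4 - (-3))/2^n ≤ 5e-07
7/2^n ≤ 5e-07
2^n ≥ 14000000
n ≥ log₂(14000000) = 23.74
n ≥ 24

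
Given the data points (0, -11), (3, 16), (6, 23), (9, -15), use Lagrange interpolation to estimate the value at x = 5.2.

Lagrange interpolation formula:
P(x) = Σ yᵢ × Lᵢ(x)
where Lᵢ(x) = Π_{j≠i} (x - xⱼ)/(xᵢ - xⱼ)

L_0(5.2) = (5.2 - 3)/(0 - 3) × (5.2 - 6)/(0 - 6) × (5.2 - 9)/(0 - 9) = -0.041284
L_1(5.2) = (5.2 - 0)/(3 - 0) × (5.2 - 6)/(3 - 6) × (5.2 - 9)/(3 - 9) = 0.292741
L_2(5.2) = (5.2 - 0)/(6 - 0) × (5.2 - 3)/(6 - 3) × (5.2 - 9)/(6 - 9) = 0.805037
L_3(5.2) = (5.2 - 0)/(9 - 0) × (5.2 - 3)/(9 - 3) × (5.2 - 6)/(9 - 6) = -0.056494

P(5.2) = (-11)×L_0(5.2) + 16×L_1(5.2) + 23×L_2(5.2) + (-15)×L_3(5.2)
P(5.2) = 24.501235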